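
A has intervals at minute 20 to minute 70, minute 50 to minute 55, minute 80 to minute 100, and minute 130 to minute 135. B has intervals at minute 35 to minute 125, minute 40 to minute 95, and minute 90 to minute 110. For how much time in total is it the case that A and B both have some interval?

55 minutes

Merge the first list: minute 20 to minute 70, minute 80 to minute 100, minute 130 to minute 135.
Merge the second list: minute 35 to minute 125.
A ∩ B = minute 35 to minute 70, minute 80 to minute 100.
Total: 35 minutes + 20 minutes = 55 minutes.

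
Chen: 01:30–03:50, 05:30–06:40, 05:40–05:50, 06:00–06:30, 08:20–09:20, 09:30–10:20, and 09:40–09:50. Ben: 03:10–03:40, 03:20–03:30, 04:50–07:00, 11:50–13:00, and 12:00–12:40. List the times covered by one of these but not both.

First set merges to 01:30–03:50, 05:30–06:40, 08:20–09:20, 09:30–10:20.
Second set merges to 03:10–03:40, 04:50–07:00, 11:50–13:00.
A but not B: 01:30–03:10, 03:40–03:50, 08:20–09:20, 09:30–10:20.
B but not A: 04:50–05:30, 06:40–07:00, 11:50–13:00.
Combining gives A △ B.

01:30–03:10, 03:40–03:50, 04:50–05:30, 06:40–07:00, 08:20–09:20, 09:30–10:20, 11:50–13:00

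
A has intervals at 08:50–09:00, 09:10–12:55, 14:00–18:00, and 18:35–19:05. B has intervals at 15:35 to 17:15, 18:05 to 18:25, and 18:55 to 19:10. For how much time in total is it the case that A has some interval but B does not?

A \ B = 08:50-09:00, 09:10-12:55, 14:00-15:35, 17:15-18:00, 18:35-18:55.
Total: 10 min + 3 h 45 min + 1 h 35 min + 45 min + 20 min = 6 h 35 min.

6 h 35 min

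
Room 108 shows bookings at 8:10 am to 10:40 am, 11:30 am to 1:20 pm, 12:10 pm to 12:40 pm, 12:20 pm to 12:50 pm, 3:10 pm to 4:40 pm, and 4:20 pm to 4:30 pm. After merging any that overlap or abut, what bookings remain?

8:10 am–10:40 am, 11:30 am–1:20 pm, 3:10 pm–4:40 pm

11:30 am–1:20 pm is disjoint → start new block.
12:10 pm–12:40 pm overlaps/touches 11:30 am–1:20 pm → extend to 11:30 am–1:20 pm.
12:20 pm–12:50 pm overlaps/touches 11:30 am–1:20 pm → extend to 11:30 am–1:20 pm.
3:10 pm–4:40 pm is disjoint → start new block.
4:20 pm–4:30 pm overlaps/touches 3:10 pm–4:40 pm → extend to 3:10 pm–4:40 pm.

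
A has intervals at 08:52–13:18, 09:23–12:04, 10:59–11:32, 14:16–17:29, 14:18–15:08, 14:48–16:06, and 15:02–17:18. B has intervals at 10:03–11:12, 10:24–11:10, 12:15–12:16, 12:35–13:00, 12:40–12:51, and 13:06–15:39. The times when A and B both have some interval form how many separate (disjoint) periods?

Merge the first list: 08:52-13:18, 14:16-17:29.
Merge the second list: 10:03-11:12, 12:15-12:16, 12:35-13:00, 13:06-15:39.
A ∩ B = 10:03-11:12, 12:15-12:16, 12:35-13:00, 13:06-13:18, 14:16-15:39.
That is 5 disjoint pieces.

5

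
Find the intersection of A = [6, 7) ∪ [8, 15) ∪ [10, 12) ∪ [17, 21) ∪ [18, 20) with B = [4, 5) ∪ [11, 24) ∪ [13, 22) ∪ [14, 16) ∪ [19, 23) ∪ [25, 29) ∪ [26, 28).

[11, 15) ∪ [17, 21)

First set merges to [6, 7), [8, 15), [17, 21).
Second set merges to [4, 5), [11, 24), [25, 29).
[6, 7) meets no B interval.
[8, 15) ∩ B → [11, 15).
[17, 21) ∩ B → [17, 21).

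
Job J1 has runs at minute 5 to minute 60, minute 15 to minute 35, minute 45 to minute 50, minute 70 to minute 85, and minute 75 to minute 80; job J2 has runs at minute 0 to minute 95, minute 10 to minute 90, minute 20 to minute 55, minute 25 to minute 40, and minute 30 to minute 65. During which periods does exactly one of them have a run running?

A, merged: minute 5 to minute 60, minute 70 to minute 85.
B, merged: minute 0 to minute 95.
Only in the first: none.
Only in the second: minute 0 to minute 5, minute 60 to minute 70, minute 85 to minute 95.
Together these are the periods covered by exactly one.

minute 0 to minute 5, minute 60 to minute 70, minute 85 to minute 95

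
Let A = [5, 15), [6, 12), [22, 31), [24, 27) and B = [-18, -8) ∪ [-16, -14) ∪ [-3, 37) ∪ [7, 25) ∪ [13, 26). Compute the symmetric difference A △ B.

A, merged: [5, 15), [22, 31).
B, merged: [-18, -8), [-3, 37).
Only in the first: none.
Only in the second: [-18, -8), [-3, 5), [15, 22), [31, 37).
Together these are the periods covered by exactly one.

[-18, -8) ∪ [-3, 5) ∪ [15, 22) ∪ [31, 37)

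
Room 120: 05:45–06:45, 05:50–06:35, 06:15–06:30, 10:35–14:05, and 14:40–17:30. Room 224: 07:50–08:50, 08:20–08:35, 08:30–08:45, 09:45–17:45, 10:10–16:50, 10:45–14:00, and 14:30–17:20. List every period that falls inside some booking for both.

Merge the first list: 05:45–06:45, 10:35–14:05, 14:40–17:30.
Merge the second list: 07:50–08:50, 09:45–17:45.
05:45–06:45 falls entirely outside B.
10:35–14:05 overlaps B on 10:35–14:05.
14:40–17:30 overlaps B on 14:40–17:30.

10:35–14:05, 14:40–17:30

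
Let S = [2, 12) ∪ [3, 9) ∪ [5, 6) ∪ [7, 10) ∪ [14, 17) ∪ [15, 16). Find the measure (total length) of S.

13

Merged: [2, 12), [14, 17).
Lengths: 10 + 3 = 13.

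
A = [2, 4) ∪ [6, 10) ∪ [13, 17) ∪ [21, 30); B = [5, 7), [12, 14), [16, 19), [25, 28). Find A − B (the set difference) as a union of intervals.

[2, 4) ∪ [7, 10) ∪ [14, 16) ∪ [21, 25) ∪ [28, 30)

[2, 4): nothing removed.
[6, 10) \ B = [7, 10).
[13, 17) \ B = [14, 16).
[21, 30) \ B = [21, 25), [28, 30).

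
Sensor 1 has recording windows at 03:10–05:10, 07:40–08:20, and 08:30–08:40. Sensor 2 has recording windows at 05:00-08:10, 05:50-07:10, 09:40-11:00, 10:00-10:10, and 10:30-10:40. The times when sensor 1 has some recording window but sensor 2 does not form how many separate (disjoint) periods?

Merge the second list: 05:00-08:10, 09:40-11:00.
A \ B = 03:10-05:00, 08:10-08:20, 08:30-08:40.
That is 3 disjoint pieces.

3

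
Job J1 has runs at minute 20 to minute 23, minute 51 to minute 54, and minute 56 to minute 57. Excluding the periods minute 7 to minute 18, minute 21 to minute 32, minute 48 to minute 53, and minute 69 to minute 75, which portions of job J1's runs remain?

minute 20 to minute 21, minute 53 to minute 54, minute 56 to minute 57

minute 20 to minute 23 minus B → minute 20 to minute 21.
minute 51 to minute 54 minus B → minute 53 to minute 54.
minute 56 to minute 57: no B overlap → unchanged.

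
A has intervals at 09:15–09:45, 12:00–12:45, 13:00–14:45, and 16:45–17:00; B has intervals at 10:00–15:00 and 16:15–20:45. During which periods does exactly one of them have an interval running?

09:15–09:45, 10:00–12:00, 12:45–13:00, 14:45–15:00, 16:15–16:45, 17:00–20:45

A but not B: 09:15–09:45.
B but not A: 10:00–12:00, 12:45–13:00, 14:45–15:00, 16:15–16:45, 17:00–20:45.
Combining gives A △ B.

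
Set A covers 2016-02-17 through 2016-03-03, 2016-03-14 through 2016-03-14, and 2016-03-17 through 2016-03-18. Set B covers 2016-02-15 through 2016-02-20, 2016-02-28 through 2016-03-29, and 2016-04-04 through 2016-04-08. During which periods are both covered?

2016-02-17 through 2016-03-03 overlaps B on 2016-02-17 through 2016-02-20, 2016-02-28 through 2016-03-03.
2016-03-14 through 2016-03-14 overlaps B on 2016-03-14 through 2016-03-14.
2016-03-17 through 2016-03-18 overlaps B on 2016-03-17 through 2016-03-18.

2016-02-17 through 2016-02-20, 2016-02-28 through 2016-03-03, 2016-03-14 through 2016-03-14, 2016-03-17 through 2016-03-18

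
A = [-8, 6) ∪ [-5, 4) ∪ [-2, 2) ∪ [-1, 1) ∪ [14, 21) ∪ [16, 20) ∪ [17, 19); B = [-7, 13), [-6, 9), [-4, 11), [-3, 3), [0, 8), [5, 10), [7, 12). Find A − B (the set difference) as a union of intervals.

Merge the first list: [-8, 6), [14, 21).
Merge the second list: [-7, 13).
[-8, 6) minus B → [-8, -7).
[14, 21): no B overlap → unchanged.

[-8, -7) ∪ [14, 21)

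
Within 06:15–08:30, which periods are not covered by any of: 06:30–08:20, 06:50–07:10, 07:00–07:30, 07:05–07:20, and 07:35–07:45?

Covered (merged): 06:30-08:20.
Uncovered inside 06:15-08:30: 06:15-06:30, 08:20-08:30.

06:15-06:30, 08:20-08:30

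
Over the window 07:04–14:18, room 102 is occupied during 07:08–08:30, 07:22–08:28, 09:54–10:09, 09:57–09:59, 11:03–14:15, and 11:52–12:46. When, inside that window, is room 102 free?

07:04–07:08, 08:30–09:54, 10:09–11:03, 14:15–14:18

Covered (merged): 07:08–08:30, 09:54–10:09, 11:03–14:15.
Gaps within 07:04–14:18: 07:04–07:08, 08:30–09:54, 10:09–11:03, 14:15–14:18.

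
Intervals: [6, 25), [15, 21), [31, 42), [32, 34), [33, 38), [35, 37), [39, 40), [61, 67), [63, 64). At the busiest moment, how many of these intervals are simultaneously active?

At 33, 3 of the intervals are simultaneously active.
No point has more.

3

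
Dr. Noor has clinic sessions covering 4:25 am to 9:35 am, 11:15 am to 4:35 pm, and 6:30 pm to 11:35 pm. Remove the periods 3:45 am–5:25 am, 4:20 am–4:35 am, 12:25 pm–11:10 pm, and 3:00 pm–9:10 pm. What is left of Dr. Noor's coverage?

5:25 am–9:35 am, 11:15 am–12:25 pm, 11:10 pm–11:35 pm

Merge the second list: 3:45 am–5:25 am, 12:25 pm–11:10 pm.
4:25 am–9:35 am with B removed leaves 5:25 am–9:35 am.
11:15 am–4:35 pm with B removed leaves 11:15 am–12:25 pm.
6:30 pm–11:35 pm with B removed leaves 11:10 pm–11:35 pm.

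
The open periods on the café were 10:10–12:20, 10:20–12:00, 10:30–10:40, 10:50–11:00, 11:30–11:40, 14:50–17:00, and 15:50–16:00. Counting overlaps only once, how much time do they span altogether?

4 h 20 min

Merged: 10:10-12:20, 14:50-17:00.
Lengths: 2 h 10 min + 2 h 10 min = 4 h 20 min.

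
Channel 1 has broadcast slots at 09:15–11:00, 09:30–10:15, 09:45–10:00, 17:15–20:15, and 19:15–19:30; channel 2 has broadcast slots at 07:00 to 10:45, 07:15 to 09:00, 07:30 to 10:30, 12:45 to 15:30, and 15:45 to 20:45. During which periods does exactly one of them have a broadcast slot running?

A, merged: 09:15–11:00, 17:15–20:15.
B, merged: 07:00–10:45, 12:45–15:30, 15:45–20:45.
Only in the first: 10:45–11:00.
Only in the second: 07:00–09:15, 12:45–15:30, 15:45–17:15, 20:15–20:45.
Together these are the periods covered by exactly one.

07:00–09:15, 10:45–11:00, 12:45–15:30, 15:45–17:15, 20:15–20:45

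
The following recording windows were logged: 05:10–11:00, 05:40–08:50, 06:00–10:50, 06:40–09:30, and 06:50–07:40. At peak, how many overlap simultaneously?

5

Walk the sorted start/end points keeping a running depth.
The depth first hits 5 at 06:50.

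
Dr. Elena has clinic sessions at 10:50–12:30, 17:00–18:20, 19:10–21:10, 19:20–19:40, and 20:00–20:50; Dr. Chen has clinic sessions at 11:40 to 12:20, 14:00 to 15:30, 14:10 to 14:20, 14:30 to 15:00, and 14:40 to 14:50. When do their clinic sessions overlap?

Merge the first list: 10:50-12:30, 17:00-18:20, 19:10-21:10.
Merge the second list: 11:40-12:20, 14:00-15:30.
10:50-12:30 ∩ B → 11:40-12:20.
17:00-18:20 meets no B interval.
19:10-21:10 meets no B interval.

11:40-12:20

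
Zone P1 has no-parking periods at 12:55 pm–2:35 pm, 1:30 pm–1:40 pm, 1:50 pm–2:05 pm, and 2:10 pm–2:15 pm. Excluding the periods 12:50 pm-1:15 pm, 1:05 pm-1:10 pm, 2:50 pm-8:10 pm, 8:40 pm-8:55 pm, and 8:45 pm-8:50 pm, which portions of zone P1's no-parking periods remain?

Merge the first list: 12:55 pm–2:35 pm.
Merge the second list: 12:50 pm–1:15 pm, 2:50 pm–8:10 pm, 8:40 pm–8:55 pm.
12:55 pm–2:35 pm with B removed leaves 1:15 pm–2:35 pm.

1:15 pm–2:35 pm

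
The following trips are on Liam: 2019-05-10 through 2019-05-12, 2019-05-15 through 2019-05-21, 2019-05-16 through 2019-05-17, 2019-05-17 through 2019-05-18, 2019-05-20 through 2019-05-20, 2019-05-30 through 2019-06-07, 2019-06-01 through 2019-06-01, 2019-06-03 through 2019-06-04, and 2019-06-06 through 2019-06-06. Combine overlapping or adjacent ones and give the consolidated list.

2019-05-10 through 2019-05-12, 2019-05-15 through 2019-05-21, 2019-05-30 through 2019-06-07

2019-05-15 through 2019-05-21 is disjoint → start new block.
2019-05-16 through 2019-05-17 overlaps/touches 2019-05-15 through 2019-05-21 → extend to 2019-05-15 through 2019-05-21.
2019-05-17 through 2019-05-18 overlaps/touches 2019-05-15 through 2019-05-21 → extend to 2019-05-15 through 2019-05-21.
2019-05-20 through 2019-05-20 overlaps/touches 2019-05-15 through 2019-05-21 → extend to 2019-05-15 through 2019-05-21.
2019-05-30 through 2019-06-07 is disjoint → start new block.
2019-06-01 through 2019-06-01 overlaps/touches 2019-05-30 through 2019-06-07 → extend to 2019-05-30 through 2019-06-07.
2019-06-03 through 2019-06-04 overlaps/touches 2019-05-30 through 2019-06-07 → extend to 2019-05-30 through 2019-06-07.
2019-06-06 through 2019-06-06 overlaps/touches 2019-05-30 through 2019-06-07 → extend to 2019-05-30 through 2019-06-07.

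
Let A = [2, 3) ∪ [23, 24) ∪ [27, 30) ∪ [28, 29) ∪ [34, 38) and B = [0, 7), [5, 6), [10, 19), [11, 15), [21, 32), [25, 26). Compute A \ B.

A, merged: [2, 3), [23, 24), [27, 30), [34, 38).
B, merged: [0, 7), [10, 19), [21, 32).
[2, 3): entirely removed.
[23, 24): entirely removed.
[27, 30): entirely removed.
[34, 38): nothing removed.

[34, 38)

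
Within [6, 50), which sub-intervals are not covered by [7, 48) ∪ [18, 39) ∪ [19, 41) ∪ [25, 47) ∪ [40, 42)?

The merged coverage is [7, 48).
Complement within [6, 50): [6, 7), [48, 50).

[6, 7) ∪ [48, 50)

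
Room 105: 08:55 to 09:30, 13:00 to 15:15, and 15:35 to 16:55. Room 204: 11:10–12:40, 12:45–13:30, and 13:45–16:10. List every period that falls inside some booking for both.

08:55–09:30 meets no B interval.
13:00–15:15 ∩ B → 13:00–13:30, 13:45–15:15.
15:35–16:55 ∩ B → 15:35–16:10.

13:00–13:30, 13:45–15:15, 15:35–16:10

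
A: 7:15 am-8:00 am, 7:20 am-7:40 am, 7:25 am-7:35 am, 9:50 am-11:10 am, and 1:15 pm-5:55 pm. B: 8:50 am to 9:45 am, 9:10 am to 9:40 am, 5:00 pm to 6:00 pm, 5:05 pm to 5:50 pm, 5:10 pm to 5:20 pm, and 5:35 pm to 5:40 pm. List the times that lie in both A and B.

5:00 pm–5:55 pm

Merge the first list: 7:15 am–8:00 am, 9:50 am–11:10 am, 1:15 pm–5:55 pm.
Merge the second list: 8:50 am–9:45 am, 5:00 pm–6:00 pm.
7:15 am–8:00 am meets no B interval.
9:50 am–11:10 am meets no B interval.
1:15 pm–5:55 pm ∩ B → 5:00 pm–5:55 pm.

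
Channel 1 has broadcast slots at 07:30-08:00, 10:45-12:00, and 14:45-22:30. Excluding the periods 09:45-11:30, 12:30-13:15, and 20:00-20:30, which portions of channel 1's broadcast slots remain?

07:30–08:00, 11:30–12:00, 14:45–20:00, 20:30–22:30

07:30–08:00 is untouched.
10:45–12:00 with B removed leaves 11:30–12:00.
14:45–22:30 with B removed leaves 14:45–20:00, 20:30–22:30.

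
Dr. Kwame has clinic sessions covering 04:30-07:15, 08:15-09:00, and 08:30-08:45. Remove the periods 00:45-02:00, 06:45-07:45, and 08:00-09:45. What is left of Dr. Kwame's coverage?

Merge the first list: 04:30-07:15, 08:15-09:00.
04:30-07:15 with B removed leaves 04:30-06:45.
08:15-09:00 lies entirely inside B → drops out.

04:30-06:45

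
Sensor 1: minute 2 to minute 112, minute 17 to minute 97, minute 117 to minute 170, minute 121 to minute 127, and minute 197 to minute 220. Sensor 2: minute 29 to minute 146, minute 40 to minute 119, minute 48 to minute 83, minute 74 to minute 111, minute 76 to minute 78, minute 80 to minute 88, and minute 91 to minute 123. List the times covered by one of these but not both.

A, merged: minute 2 to minute 112, minute 117 to minute 170, minute 197 to minute 220.
B, merged: minute 29 to minute 146.
Only in the first: minute 2 to minute 29, minute 146 to minute 170, minute 197 to minute 220.
Only in the second: minute 112 to minute 117.
Together these are the periods covered by exactly one.

minute 2 to minute 29, minute 112 to minute 117, minute 146 to minute 170, minute 197 to minute 220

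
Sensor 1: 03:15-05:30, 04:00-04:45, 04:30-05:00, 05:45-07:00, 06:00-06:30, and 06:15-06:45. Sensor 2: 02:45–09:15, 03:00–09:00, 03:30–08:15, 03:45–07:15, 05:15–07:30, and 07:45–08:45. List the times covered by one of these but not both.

Merge the first list: 03:15–05:30, 05:45–07:00.
Merge the second list: 02:45–09:15.
Only in the first: none.
Only in the second: 02:45–03:15, 05:30–05:45, 07:00–09:15.
Together these are the periods covered by exactly one.

02:45–03:15, 05:30–05:45, 07:00–09:15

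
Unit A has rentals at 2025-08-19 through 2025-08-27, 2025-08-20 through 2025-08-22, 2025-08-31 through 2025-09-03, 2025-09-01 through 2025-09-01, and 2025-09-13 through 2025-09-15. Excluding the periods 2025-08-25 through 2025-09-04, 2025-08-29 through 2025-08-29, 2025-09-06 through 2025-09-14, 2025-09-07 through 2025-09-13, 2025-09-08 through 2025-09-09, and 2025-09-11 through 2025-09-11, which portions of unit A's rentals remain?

2025-08-19 through 2025-08-24, 2025-09-15 through 2025-09-15

Merge the first list: 2025-08-19 through 2025-08-27, 2025-08-31 through 2025-09-03, 2025-09-13 through 2025-09-15.
Merge the second list: 2025-08-25 through 2025-09-04, 2025-09-06 through 2025-09-14.
2025-08-19 through 2025-08-27 minus B → 2025-08-19 through 2025-08-24.
2025-08-31 through 2025-09-03: fully covered by B → removed.
2025-09-13 through 2025-09-15 minus B → 2025-09-15 through 2025-09-15.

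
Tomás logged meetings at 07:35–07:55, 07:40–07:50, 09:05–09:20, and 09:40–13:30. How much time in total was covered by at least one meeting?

Merged: 07:35–07:55, 09:05–09:20, 09:40–13:30.
Lengths: 20 min + 15 min + 3 h 50 min = 4 h 25 min.

4 h 25 min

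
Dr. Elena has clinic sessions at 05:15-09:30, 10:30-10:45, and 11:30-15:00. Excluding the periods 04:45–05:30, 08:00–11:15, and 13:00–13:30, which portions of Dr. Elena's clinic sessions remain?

05:30–08:00, 11:30–13:00, 13:30–15:00

05:15–09:30 with B removed leaves 05:30–08:00.
10:30–10:45 lies entirely inside B → drops out.
11:30–15:00 with B removed leaves 11:30–13:00, 13:30–15:00.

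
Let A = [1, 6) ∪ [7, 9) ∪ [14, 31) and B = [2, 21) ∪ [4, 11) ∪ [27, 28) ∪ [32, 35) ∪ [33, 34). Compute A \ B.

[1, 2) ∪ [21, 27) ∪ [28, 31)

B, merged: [2, 21), [27, 28), [32, 35).
[1, 6) with B removed leaves [1, 2).
[7, 9) lies entirely inside B → drops out.
[14, 31) with B removed leaves [21, 27), [28, 31).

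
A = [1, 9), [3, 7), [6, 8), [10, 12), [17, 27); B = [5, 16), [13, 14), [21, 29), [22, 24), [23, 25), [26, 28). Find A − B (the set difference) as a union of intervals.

[1, 5) ∪ [17, 21)

A, merged: [1, 9), [10, 12), [17, 27).
B, merged: [5, 16), [21, 29).
[1, 9) \ B = [1, 5).
[10, 12): entirely removed.
[17, 27) \ B = [17, 21).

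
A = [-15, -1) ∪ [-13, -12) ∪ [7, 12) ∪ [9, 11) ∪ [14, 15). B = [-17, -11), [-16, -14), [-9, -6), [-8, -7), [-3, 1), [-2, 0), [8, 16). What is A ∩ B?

A, merged: [-15, -1), [7, 12), [14, 15).
B, merged: [-17, -11), [-9, -6), [-3, 1), [8, 16).
[-15, -1) overlaps B on [-15, -11), [-9, -6), [-3, -1).
[7, 12) overlaps B on [8, 12).
[14, 15) overlaps B on [14, 15).

[-15, -11) ∪ [-9, -6) ∪ [-3, -1) ∪ [8, 12) ∪ [14, 15)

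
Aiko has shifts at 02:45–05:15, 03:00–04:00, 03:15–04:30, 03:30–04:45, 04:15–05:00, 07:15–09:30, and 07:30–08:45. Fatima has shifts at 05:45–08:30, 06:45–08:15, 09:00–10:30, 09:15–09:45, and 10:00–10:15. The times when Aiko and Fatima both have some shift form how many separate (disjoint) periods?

A, merged: 02:45–05:15, 07:15–09:30.
B, merged: 05:45–08:30, 09:00–10:30.
A ∩ B = 07:15–08:30, 09:00–09:30.
That is 2 disjoint pieces.

2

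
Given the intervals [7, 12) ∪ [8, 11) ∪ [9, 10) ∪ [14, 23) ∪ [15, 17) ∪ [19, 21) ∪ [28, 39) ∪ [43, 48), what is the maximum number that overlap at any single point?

3

Sweep endpoints in order; track running count of active intervals.
Peak of 3 reached at 9.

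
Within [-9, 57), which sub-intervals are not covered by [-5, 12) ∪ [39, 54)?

[-9, -5) ∪ [12, 39) ∪ [54, 57)

Covered (merged): [-5, 12), [39, 54).
Complement within [-9, 57): [-9, -5), [12, 39), [54, 57).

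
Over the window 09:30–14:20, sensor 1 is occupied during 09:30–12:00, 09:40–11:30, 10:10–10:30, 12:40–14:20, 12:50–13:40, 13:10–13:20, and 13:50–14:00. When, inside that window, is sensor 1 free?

After merging, the occupied span is 09:30-12:00, 12:40-14:20.
Uncovered inside 09:30-14:20: 12:00-12:40.

12:00-12:40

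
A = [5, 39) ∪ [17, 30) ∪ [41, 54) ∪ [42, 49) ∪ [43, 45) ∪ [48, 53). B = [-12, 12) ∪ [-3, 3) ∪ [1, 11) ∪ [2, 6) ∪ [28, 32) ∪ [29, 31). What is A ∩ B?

A, merged: [5, 39), [41, 54).
B, merged: [-12, 12), [28, 32).
[5, 39) meets the second set on [5, 12), [28, 32).
[41, 54): no overlap with the second set.

[5, 12) ∪ [28, 32)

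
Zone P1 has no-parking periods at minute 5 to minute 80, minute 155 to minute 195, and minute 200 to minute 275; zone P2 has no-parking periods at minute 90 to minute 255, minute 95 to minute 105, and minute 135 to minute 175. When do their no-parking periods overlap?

minute 155 to minute 195, minute 200 to minute 255

B, merged: minute 90 to minute 255.
minute 5 to minute 80 falls entirely outside B.
minute 155 to minute 195 overlaps B on minute 155 to minute 195.
minute 200 to minute 275 overlaps B on minute 200 to minute 255.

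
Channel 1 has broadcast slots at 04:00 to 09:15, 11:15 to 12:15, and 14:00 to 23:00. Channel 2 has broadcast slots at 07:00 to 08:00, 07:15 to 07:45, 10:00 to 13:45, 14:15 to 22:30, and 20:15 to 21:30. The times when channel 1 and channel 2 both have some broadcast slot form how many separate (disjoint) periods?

B, merged: 07:00-08:00, 10:00-13:45, 14:15-22:30.
A ∩ B = 07:00-08:00, 11:15-12:15, 14:15-22:30.
That is 3 disjoint pieces.

3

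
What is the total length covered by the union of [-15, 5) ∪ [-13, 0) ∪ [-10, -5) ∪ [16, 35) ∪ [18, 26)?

39

Merged: [-15, 5), [16, 35).
Lengths: 20 + 19 = 39.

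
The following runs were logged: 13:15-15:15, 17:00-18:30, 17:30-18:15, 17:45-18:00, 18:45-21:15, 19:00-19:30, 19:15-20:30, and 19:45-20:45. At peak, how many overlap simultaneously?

At 17:45, 3 of the intervals are simultaneously active.
No point has more.

3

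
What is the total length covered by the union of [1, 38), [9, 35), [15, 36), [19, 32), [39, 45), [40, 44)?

43

Merged: [1, 38), [39, 45).
Lengths: 37 + 6 = 43.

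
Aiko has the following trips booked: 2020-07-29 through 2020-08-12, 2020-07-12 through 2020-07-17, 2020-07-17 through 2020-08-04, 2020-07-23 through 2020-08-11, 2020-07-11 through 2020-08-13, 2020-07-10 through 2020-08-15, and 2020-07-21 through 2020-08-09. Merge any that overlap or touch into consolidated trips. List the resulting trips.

Sort by start: 2020-07-10 through 2020-08-15, 2020-07-11 through 2020-08-13, 2020-07-12 through 2020-07-17, 2020-07-17 through 2020-08-04, 2020-07-21 through 2020-08-09, 2020-07-23 through 2020-08-11, 2020-07-29 through 2020-08-12.
2020-07-11 through 2020-08-13 overlaps/touches 2020-07-10 through 2020-08-15 → extend to 2020-07-10 through 2020-08-15.
2020-07-12 through 2020-07-17 overlaps/touches 2020-07-10 through 2020-08-15 → extend to 2020-07-10 through 2020-08-15.
2020-07-17 through 2020-08-04 overlaps/touches 2020-07-10 through 2020-08-15 → extend to 2020-07-10 through 2020-08-15.
2020-07-21 through 2020-08-09 overlaps/touches 2020-07-10 through 2020-08-15 → extend to 2020-07-10 through 2020-08-15.
2020-07-23 through 2020-08-11 overlaps/touches 2020-07-10 through 2020-08-15 → extend to 2020-07-10 through 2020-08-15.
2020-07-29 through 2020-08-12 overlaps/touches 2020-07-10 through 2020-08-15 → extend to 2020-07-10 through 2020-08-15.

2020-07-10 through 2020-08-15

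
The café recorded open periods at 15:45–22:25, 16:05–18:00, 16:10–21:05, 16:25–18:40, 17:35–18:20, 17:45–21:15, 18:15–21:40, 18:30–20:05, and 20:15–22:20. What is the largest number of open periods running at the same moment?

Walk the sorted start/end points keeping a running depth.
The depth first hits 6 at 17:45.

6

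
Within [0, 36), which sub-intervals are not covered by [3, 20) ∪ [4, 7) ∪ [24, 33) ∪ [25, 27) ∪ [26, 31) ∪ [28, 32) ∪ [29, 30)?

Covered (merged): [3, 20), [24, 33).
Uncovered inside [0, 36): [0, 3), [20, 24), [33, 36).

[0, 3) ∪ [20, 24) ∪ [33, 36)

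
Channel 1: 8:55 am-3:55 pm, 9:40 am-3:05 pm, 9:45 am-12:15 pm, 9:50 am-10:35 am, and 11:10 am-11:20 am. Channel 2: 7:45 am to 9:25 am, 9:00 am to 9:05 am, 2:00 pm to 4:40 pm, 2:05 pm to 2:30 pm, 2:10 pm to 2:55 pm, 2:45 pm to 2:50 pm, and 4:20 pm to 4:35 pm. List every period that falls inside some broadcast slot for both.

First set merges to 8:55 am-3:55 pm.
Second set merges to 7:45 am-9:25 am, 2:00 pm-4:40 pm.
8:55 am-3:55 pm overlaps B on 8:55 am-9:25 am, 2:00 pm-3:55 pm.

8:55 am-9:25 am, 2:00 pm-3:55 pm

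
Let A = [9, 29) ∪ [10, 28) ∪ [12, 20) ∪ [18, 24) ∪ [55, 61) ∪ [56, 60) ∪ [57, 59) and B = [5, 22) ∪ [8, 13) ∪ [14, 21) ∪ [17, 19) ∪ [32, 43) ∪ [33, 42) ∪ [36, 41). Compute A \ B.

[22, 29) ∪ [55, 61)

A, merged: [9, 29), [55, 61).
B, merged: [5, 22), [32, 43).
[9, 29) with B removed leaves [22, 29).
[55, 61) is untouched.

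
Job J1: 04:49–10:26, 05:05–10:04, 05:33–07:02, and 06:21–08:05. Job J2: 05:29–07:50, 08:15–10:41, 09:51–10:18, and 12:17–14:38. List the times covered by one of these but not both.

Merge the first list: 04:49–10:26.
Merge the second list: 05:29–07:50, 08:15–10:41, 12:17–14:38.
A \ B = 04:49–05:29, 07:50–08:15.
B \ A = 10:26–10:41, 12:17–14:38.
Union of the two gives the symmetric difference.

04:49–05:29, 07:50–08:15, 10:26–10:41, 12:17–14:38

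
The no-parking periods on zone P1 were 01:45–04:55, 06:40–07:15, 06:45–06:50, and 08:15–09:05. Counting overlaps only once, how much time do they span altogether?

Merged: 01:45–04:55, 06:40–07:15, 08:15–09:05.
Lengths: 3 h 10 min + 35 min + 50 min = 4 h 35 min.

4 h 35 min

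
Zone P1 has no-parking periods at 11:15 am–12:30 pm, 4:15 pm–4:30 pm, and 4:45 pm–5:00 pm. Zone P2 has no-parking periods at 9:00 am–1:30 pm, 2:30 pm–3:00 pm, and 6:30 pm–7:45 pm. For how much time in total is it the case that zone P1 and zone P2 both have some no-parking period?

1 h 15 min

A ∩ B = 11:15 am–12:30 pm.
Total: 1 h 15 min.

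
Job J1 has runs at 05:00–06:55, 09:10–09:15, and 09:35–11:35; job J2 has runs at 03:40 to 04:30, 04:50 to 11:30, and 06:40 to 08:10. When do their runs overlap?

05:00–06:55, 09:10–09:15, 09:35–11:30

Merge the second list: 03:40–04:30, 04:50–11:30.
05:00–06:55 overlaps B on 05:00–06:55.
09:10–09:15 overlaps B on 09:10–09:15.
09:35–11:35 overlaps B on 09:35–11:30.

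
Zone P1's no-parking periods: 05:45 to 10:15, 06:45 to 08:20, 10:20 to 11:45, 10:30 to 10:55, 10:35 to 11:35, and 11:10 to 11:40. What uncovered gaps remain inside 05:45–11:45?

The merged coverage is 05:45–10:15, 10:20–11:45.
Uncovered inside 05:45–11:45: 10:15–10:20.

10:15–10:20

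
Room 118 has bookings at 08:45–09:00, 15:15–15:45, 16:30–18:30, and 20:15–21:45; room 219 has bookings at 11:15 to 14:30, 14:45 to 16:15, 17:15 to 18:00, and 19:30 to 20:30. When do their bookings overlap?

15:15–15:45, 17:15–18:00, 20:15–20:30

08:45–09:00 falls entirely outside B.
15:15–15:45 overlaps B on 15:15–15:45.
16:30–18:30 overlaps B on 17:15–18:00.
20:15–21:45 overlaps B on 20:15–20:30.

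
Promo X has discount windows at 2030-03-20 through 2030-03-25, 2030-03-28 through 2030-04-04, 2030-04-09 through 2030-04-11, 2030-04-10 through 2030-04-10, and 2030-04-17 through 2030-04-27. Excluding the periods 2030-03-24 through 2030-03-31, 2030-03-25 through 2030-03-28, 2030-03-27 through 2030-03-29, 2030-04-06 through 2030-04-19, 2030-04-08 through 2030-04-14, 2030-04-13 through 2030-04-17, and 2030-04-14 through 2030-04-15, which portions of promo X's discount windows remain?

2030-03-20 through 2030-03-23, 2030-04-01 through 2030-04-04, 2030-04-20 through 2030-04-27

First set merges to 2030-03-20 through 2030-03-25, 2030-03-28 through 2030-04-04, 2030-04-09 through 2030-04-11, 2030-04-17 through 2030-04-27.
Second set merges to 2030-03-24 through 2030-03-31, 2030-04-06 through 2030-04-19.
2030-03-20 through 2030-03-25 \ B = 2030-03-20 through 2030-03-23.
2030-03-28 through 2030-04-04 \ B = 2030-04-01 through 2030-04-04.
2030-04-09 through 2030-04-11: entirely removed.
2030-04-17 through 2030-04-27 \ B = 2030-04-20 through 2030-04-27.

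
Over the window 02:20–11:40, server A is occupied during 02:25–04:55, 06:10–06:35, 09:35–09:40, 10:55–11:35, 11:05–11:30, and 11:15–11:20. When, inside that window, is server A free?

02:20-02:25, 04:55-06:10, 06:35-09:35, 09:40-10:55, 11:35-11:40

Covered (merged): 02:25-04:55, 06:10-06:35, 09:35-09:40, 10:55-11:35.
Uncovered inside 02:20-11:40: 02:20-02:25, 04:55-06:10, 06:35-09:35, 09:40-10:55, 11:35-11:40.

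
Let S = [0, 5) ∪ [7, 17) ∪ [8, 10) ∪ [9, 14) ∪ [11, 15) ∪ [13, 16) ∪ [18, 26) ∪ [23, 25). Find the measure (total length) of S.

Merged: [0, 5), [7, 17), [18, 26).
Lengths: 5 + 10 + 8 = 23.

23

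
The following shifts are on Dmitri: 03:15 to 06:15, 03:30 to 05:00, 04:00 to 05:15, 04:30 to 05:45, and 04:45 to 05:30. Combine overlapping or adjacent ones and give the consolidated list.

03:30–05:00 overlaps/touches 03:15–06:15 → extend to 03:15–06:15.
04:00–05:15 overlaps/touches 03:15–06:15 → extend to 03:15–06:15.
04:30–05:45 overlaps/touches 03:15–06:15 → extend to 03:15–06:15.
04:45–05:30 overlaps/touches 03:15–06:15 → extend to 03:15–06:15.

03:15–06:15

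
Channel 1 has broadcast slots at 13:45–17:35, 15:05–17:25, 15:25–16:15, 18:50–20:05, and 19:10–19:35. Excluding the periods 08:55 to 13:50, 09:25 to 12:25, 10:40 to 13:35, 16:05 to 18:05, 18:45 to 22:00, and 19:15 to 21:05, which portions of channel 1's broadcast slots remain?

Merge the first list: 13:45-17:35, 18:50-20:05.
Merge the second list: 08:55-13:50, 16:05-18:05, 18:45-22:00.
13:45-17:35 minus B → 13:50-16:05.
18:50-20:05: fully covered by B → removed.

13:50-16:05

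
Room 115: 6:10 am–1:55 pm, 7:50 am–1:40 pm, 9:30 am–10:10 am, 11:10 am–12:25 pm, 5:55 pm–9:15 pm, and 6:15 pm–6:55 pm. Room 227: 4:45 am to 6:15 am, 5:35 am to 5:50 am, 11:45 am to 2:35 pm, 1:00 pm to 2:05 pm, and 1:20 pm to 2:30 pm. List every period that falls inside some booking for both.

Merge the first list: 6:10 am–1:55 pm, 5:55 pm–9:15 pm.
Merge the second list: 4:45 am–6:15 am, 11:45 am–2:35 pm.
6:10 am–1:55 pm overlaps B on 6:10 am–6:15 am, 11:45 am–1:55 pm.
5:55 pm–9:15 pm falls entirely outside B.

6:10 am–6:15 am, 11:45 am–1:55 pm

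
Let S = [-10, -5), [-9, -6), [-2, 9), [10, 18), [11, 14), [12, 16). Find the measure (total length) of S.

Merged: [-10, -5), [-2, 9), [10, 18).
Lengths: 5 + 11 + 8 = 24.

24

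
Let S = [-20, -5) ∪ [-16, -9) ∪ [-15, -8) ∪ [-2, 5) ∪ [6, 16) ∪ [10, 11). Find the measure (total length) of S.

32

Merged: [-20, -5), [-2, 5), [6, 16).
Lengths: 15 + 7 + 10 = 32.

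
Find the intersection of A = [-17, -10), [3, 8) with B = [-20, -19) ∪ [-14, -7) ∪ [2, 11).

[-14, -10) ∪ [3, 8)

[-17, -10) ∩ B → [-14, -10).
[3, 8) ∩ B → [3, 8).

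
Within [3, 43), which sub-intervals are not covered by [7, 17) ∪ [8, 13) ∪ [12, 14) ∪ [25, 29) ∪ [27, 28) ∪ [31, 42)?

After merging, the occupied span is [7, 17), [25, 29), [31, 42).
Uncovered inside [3, 43): [3, 7), [17, 25), [29, 31), [42, 43).

[3, 7) ∪ [17, 25) ∪ [29, 31) ∪ [42, 43)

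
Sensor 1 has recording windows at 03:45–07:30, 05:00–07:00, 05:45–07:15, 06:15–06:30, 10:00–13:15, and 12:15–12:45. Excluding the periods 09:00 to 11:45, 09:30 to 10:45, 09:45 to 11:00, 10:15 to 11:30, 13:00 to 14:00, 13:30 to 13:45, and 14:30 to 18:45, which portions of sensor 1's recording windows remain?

03:45–07:30, 11:45–13:00

Merge the first list: 03:45–07:30, 10:00–13:15.
Merge the second list: 09:00–11:45, 13:00–14:00, 14:30–18:45.
03:45–07:30: no B overlap → unchanged.
10:00–13:15 minus B → 11:45–13:00.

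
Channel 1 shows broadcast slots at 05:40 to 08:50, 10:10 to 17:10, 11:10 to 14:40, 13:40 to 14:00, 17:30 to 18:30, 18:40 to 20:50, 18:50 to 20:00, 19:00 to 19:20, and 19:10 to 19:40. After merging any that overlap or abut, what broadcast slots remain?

10:10–17:10 is disjoint → start new block.
11:10–14:40 overlaps/touches 10:10–17:10 → extend to 10:10–17:10.
13:40–14:00 overlaps/touches 10:10–17:10 → extend to 10:10–17:10.
17:30–18:30 is disjoint → start new block.
18:40–20:50 is disjoint → start new block.
18:50–20:00 overlaps/touches 18:40–20:50 → extend to 18:40–20:50.
19:00–19:20 overlaps/touches 18:40–20:50 → extend to 18:40–20:50.
19:10–19:40 overlaps/touches 18:40–20:50 → extend to 18:40–20:50.

05:40–08:50, 10:10–17:10, 17:30–18:30, 18:40–20:50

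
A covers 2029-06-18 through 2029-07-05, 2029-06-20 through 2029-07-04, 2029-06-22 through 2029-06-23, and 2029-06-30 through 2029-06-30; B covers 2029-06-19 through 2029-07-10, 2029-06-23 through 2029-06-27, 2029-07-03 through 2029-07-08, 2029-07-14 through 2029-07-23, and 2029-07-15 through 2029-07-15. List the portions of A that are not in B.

Merge the first list: 2029-06-18 through 2029-07-05.
Merge the second list: 2029-06-19 through 2029-07-10, 2029-07-14 through 2029-07-23.
2029-06-18 through 2029-07-05 minus B → 2029-06-18 through 2029-06-18.

2029-06-18 through 2029-06-18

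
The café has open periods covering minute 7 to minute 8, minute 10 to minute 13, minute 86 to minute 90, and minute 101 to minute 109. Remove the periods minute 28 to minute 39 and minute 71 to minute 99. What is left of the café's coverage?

minute 7 to minute 8, minute 10 to minute 13, minute 101 to minute 109

minute 7 to minute 8 is untouched.
minute 10 to minute 13 is untouched.
minute 86 to minute 90 lies entirely inside B → drops out.
minute 101 to minute 109 is untouched.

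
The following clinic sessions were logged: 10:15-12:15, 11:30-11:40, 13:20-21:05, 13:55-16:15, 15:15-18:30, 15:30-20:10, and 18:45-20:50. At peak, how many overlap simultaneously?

Walk the sorted start/end points keeping a running depth.
The depth first hits 4 at 15:30.

4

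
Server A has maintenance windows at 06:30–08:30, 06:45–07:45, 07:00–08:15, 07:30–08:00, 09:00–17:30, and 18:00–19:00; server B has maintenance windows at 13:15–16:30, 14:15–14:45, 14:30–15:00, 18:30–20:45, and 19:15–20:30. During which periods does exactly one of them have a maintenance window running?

A, merged: 06:30–08:30, 09:00–17:30, 18:00–19:00.
B, merged: 13:15–16:30, 18:30–20:45.
Only in the first: 06:30–08:30, 09:00–13:15, 16:30–17:30, 18:00–18:30.
Only in the second: 19:00–20:45.
Together these are the periods covered by exactly one.

06:30–08:30, 09:00–13:15, 16:30–17:30, 18:00–18:30, 19:00–20:45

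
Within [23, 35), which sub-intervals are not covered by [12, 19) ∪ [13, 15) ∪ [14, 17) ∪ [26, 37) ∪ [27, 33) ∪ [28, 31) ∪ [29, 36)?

[23, 26)

Covered (merged): [12, 19), [26, 37).
Complement within [23, 35): [23, 26).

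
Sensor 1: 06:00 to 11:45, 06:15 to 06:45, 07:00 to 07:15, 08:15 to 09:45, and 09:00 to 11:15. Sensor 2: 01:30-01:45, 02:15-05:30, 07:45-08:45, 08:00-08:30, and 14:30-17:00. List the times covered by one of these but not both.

A, merged: 06:00–11:45.
B, merged: 01:30–01:45, 02:15–05:30, 07:45–08:45, 14:30–17:00.
Only in the first: 06:00–07:45, 08:45–11:45.
Only in the second: 01:30–01:45, 02:15–05:30, 14:30–17:00.
Together these are the periods covered by exactly one.

01:30–01:45, 02:15–05:30, 06:00–07:45, 08:45–11:45, 14:30–17:00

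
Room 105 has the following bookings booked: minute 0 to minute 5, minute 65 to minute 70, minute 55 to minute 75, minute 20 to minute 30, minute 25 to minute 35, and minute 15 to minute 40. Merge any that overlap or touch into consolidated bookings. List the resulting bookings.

Sort by start: minute 0 to minute 5, minute 15 to minute 40, minute 20 to minute 30, minute 25 to minute 35, minute 55 to minute 75, minute 65 to minute 70.
minute 15 to minute 40 is disjoint → start new block.
minute 20 to minute 30 overlaps/touches minute 15 to minute 40 → extend to minute 15 to minute 40.
minute 25 to minute 35 overlaps/touches minute 15 to minute 40 → extend to minute 15 to minute 40.
minute 55 to minute 75 is disjoint → start new block.
minute 65 to minute 70 overlaps/touches minute 55 to minute 75 → extend to minute 55 to minute 75.

minute 0 to minute 5, minute 15 to minute 40, minute 55 to minute 75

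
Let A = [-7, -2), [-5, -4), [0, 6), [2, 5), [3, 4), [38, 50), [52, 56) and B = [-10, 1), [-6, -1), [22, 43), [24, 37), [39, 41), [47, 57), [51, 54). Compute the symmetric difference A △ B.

[-10, -7) ∪ [-2, 0) ∪ [1, 6) ∪ [22, 38) ∪ [43, 47) ∪ [50, 52) ∪ [56, 57)

Merge the first list: [-7, -2), [0, 6), [38, 50), [52, 56).
Merge the second list: [-10, 1), [22, 43), [47, 57).
A \ B = [1, 6), [43, 47).
B \ A = [-10, -7), [-2, 0), [22, 38), [50, 52), [56, 57).
Union of the two gives the symmetric difference.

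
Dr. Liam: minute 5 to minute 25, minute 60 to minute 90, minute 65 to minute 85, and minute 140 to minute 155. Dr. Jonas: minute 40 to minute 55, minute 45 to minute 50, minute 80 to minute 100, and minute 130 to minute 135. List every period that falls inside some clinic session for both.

First set merges to minute 5 to minute 25, minute 60 to minute 90, minute 140 to minute 155.
Second set merges to minute 40 to minute 55, minute 80 to minute 100, minute 130 to minute 135.
minute 5 to minute 25: no overlap with the second set.
minute 60 to minute 90 meets the second set on minute 80 to minute 90.
minute 140 to minute 155: no overlap with the second set.

minute 80 to minute 90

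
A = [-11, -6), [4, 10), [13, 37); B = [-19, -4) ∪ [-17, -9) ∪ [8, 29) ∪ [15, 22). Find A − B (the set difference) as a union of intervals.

Merge the second list: [-19, -4), [8, 29).
[-11, -6) lies entirely inside B → drops out.
[4, 10) with B removed leaves [4, 8).
[13, 37) with B removed leaves [29, 37).

[4, 8) ∪ [29, 37)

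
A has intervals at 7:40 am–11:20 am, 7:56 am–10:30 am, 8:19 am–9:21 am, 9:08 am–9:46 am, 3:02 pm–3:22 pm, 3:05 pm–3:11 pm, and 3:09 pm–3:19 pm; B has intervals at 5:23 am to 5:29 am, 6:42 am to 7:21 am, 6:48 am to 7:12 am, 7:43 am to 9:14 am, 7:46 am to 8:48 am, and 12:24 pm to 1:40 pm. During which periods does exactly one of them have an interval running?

First set merges to 7:40 am-11:20 am, 3:02 pm-3:22 pm.
Second set merges to 5:23 am-5:29 am, 6:42 am-7:21 am, 7:43 am-9:14 am, 12:24 pm-1:40 pm.
A \ B = 7:40 am-7:43 am, 9:14 am-11:20 am, 3:02 pm-3:22 pm.
B \ A = 5:23 am-5:29 am, 6:42 am-7:21 am, 12:24 pm-1:40 pm.
Union of the two gives the symmetric difference.

5:23 am-5:29 am, 6:42 am-7:21 am, 7:40 am-7:43 am, 9:14 am-11:20 am, 12:24 pm-1:40 pm, 3:02 pm-3:22 pm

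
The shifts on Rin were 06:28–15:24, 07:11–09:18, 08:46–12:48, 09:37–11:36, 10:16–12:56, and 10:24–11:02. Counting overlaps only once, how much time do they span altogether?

8 h 56 min

Merged: 06:28–15:24.
Length: 8 h 56 min.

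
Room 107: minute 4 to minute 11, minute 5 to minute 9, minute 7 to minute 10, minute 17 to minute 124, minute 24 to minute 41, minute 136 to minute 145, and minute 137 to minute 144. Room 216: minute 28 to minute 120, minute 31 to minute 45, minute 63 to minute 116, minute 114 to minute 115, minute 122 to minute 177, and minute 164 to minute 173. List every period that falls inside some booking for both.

Merge the first list: minute 4 to minute 11, minute 17 to minute 124, minute 136 to minute 145.
Merge the second list: minute 28 to minute 120, minute 122 to minute 177.
minute 4 to minute 11: no overlap with the second set.
minute 17 to minute 124 meets the second set on minute 28 to minute 120, minute 122 to minute 124.
minute 136 to minute 145 meets the second set on minute 136 to minute 145.

minute 28 to minute 120, minute 122 to minute 124, minute 136 to minute 145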